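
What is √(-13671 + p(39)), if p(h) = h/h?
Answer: I*√13670 ≈ 116.92*I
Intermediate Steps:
p(h) = 1
√(-13671 + p(39)) = √(-13671 + 1) = √(-13670) = I*√13670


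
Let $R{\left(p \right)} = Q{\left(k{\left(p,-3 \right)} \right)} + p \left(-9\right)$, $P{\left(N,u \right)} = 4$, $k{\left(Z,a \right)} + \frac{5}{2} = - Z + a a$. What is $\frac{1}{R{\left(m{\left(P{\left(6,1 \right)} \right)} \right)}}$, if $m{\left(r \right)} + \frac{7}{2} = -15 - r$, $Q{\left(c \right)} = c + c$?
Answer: $\frac{2}{521} \approx 0.0038388$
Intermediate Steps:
$k{\left(Z,a \right)} = - \frac{5}{2} + a^{2} - Z$ ($k{\left(Z,a \right)} = - \frac{5}{2} - \left(Z - a a\right) = - \frac{5}{2} - \left(Z - a^{2}\right) = - \frac{5}{2} + a^{2} - Z$)
$Q{\left(c \right)} = 2 c$
$m{\left(r \right)} = - \frac{37}{2} - r$ ($m{\left(r \right)} = - \frac{7}{2} - \left(15 + r\right) = - \frac{37}{2} - r$)
$R{\left(p \right)} = 13 - 11 p$ ($R{\left(p \right)} = 2 \left(- \frac{5}{2} + \left(-3\right)^{2} - p\right) + p \left(-9\right) = 2 \left(- \frac{5}{2} + 9 - p\right) - 9 p = 2 \left(\frac{13}{2} - p\right) - 9 p = \left(13 - 2 p\right) - 9 p = 13 - 11 p$)
$\frac{1}{R{\left(m{\left(P{\left(6,1 \right)} \right)} \right)}} = \frac{1}{13 - 11 \left(- \frac{37}{2} - 4\right)} = \frac{1}{13 - - \frac{495}{2}} = \frac{1}{13 + \frac{495}{2}} = \frac{1}{\frac{521}{2}} = \frac{2}{521}$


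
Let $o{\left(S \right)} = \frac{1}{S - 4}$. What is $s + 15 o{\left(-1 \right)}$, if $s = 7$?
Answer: $4$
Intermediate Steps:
$o{\left(S \right)} = \frac{1}{-4 + S}$
$s + 15 o{\left(-1 \right)} = 7 + \frac{15}{-4 - 1} = 7 + \frac{15}{-5} = 7 + 15 \left(- \frac{1}{5}\right) = 7 - 3 = 4$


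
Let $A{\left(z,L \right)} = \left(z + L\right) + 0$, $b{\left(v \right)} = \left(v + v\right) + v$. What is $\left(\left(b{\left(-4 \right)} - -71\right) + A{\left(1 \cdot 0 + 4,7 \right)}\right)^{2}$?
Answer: $4900$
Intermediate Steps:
$b{\left(v \right)} = 3 v$ ($b{\left(v \right)} = 2 v + v = 3 v$)
$A{\left(z,L \right)} = L + z$ ($A{\left(z,L \right)} = \left(L + z\right) + 0 = L + z$)
$\left(\left(b{\left(-4 \right)} - -71\right) + A{\left(1 \cdot 0 + 4,7 \right)}\right)^{2} = \left(\left(3 \left(-4\right) - -71\right) + \left(7 + \left(1 \cdot 0 + 4\right)\right)\right)^{2} = \left(\left(-12 + 71\right) + \left(7 + \left(0 + 4\right)\right)\right)^{2} = \left(59 + \left(7 + 4\right)\right)^{2} = \left(59 + 11\right)^{2} = 70^{2} = 4900$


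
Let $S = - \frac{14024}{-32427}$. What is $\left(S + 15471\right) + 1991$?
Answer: $\frac{566254298}{32427} \approx 17462.0$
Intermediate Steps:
$S = \frac{14024}{32427}$ ($S = \left(-14024\right) \left(- \frac{1}{32427}\right) = \frac{14024}{32427} \approx 0.43248$)
$\left(S + 15471\right) + 1991 = \left(\frac{14024}{32427} + 15471\right) + 1991 = \frac{501692141}{32427} + 1991 = \frac{566254298}{32427}$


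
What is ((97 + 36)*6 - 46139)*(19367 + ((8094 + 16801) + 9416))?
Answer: -2433814198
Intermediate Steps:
((97 + 36)*6 - 46139)*(19367 + ((8094 + 16801) + 9416)) = (133*6 - 46139)*(19367 + (24895 + 9416)) = (798 - 46139)*(19367 + 34311) = -45341*53678 = -2433814198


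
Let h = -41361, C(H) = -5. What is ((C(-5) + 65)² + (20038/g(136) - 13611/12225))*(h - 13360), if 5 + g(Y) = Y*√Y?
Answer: -2018677856538233963/10250381325 - 298247836256*√34/2515431 ≈ -1.9763e+8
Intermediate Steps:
g(Y) = -5 + Y^(3/2) (g(Y) = -5 + Y*√Y = -5 + Y^(3/2))
((C(-5) + 65)² + (20038/g(136) - 13611/12225))*(h - 13360) = ((-5 + 65)² + (20038/(-5 + 136^(3/2)) - 13611/12225))*(-41361 - 13360) = (60² + (20038/(-5 + 272*√34) - 13611*1/12225))*(-54721) = (3600 + (20038/(-5 + 272*√34) - 4537/4075))*(-54721) = (3600 + (-4537/4075 + 20038/(-5 + 272*√34)))*(-54721) = (14665463/4075 + 20038/(-5 + 272*√34))*(-54721) = -802508800823/4075 - 1096499398/(-5 + 272*√34)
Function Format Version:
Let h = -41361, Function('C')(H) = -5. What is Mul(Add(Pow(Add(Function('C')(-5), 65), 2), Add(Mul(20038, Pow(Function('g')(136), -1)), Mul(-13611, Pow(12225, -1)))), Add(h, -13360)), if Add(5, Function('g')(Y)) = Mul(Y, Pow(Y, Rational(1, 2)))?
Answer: Add(Rational(-2018677856538233963, 10250381325), Mul(Rational(-298247836256, 2515431), Pow(34, Rational(1, 2)))) ≈ -1.9763e+8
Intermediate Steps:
Function('g')(Y) = Add(-5, Pow(Y, Rational(3, 2))) (Function('g')(Y) = Add(-5, Mul(Y, Pow(Y, Rational(1, 2)))) = Add(-5, Pow(Y, Rational(3, 2))))
Mul(Add(Pow(Add(Function('C')(-5), 65), 2), Add(Mul(20038, Pow(Function('g')(136), -1)), Mul(-13611, Pow(12225, -1)))), Add(h, -13360)) = Mul(Add(Pow(Add(-5, 65), 2), Add(Mul(20038, Pow(Add(-5, Pow(136, Rational(3, 2))), -1)), Mul(-13611, Pow(12225, -1)))), Add(-41361, -13360)) = Mul(Add(Pow(60, 2), Add(Mul(20038, Pow(Add(-5, Mul(272, Pow(34, Rational(1, 2)))), -1)), Mul(-13611, Rational(1, 12225)))), -54721) = Mul(Add(3600, Add(Mul(20038, Pow(Add(-5, Mul(272, Pow(34, Rational(1, 2)))), -1)), Rational(-4537, 4075))), -54721) = Mul(Add(3600, Add(Rational(-4537, 4075), Mul(20038, Pow(Add(-5, Mul(272, Pow(34, Rational(1, 2)))), -1)))), -54721) = Mul(Add(Rational(14665463, 4075), Mul(20038, Pow(Add(-5, Mul(272, Pow(34, Rational(1, 2)))), -1))), -54721) = Add(Rational(-802508800823, 4075), Mul(-1096499398, Pow(Add(-5, Mul(272, Pow(34, Rational(1, 2)))), -1)))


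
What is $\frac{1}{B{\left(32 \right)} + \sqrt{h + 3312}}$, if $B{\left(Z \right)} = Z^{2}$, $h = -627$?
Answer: $\frac{1024}{1045891} - \frac{\sqrt{2685}}{1045891} \approx 0.00092953$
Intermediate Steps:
$\frac{1}{B{\left(32 \right)} + \sqrt{h + 3312}} = \frac{1}{32^{2} + \sqrt{-627 + 3312}} = \frac{1}{1024 + \sqrt{2685}}$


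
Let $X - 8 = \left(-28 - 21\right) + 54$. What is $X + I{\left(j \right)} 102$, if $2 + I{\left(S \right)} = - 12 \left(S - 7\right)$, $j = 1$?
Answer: $7153$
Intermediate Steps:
$I{\left(S \right)} = 82 - 12 S$ ($I{\left(S \right)} = -2 - 12 \left(S - 7\right) = -2 - 12 \left(-7 + S\right) = -2 - \left(-84 + 12 S\right) = 82 - 12 S$)
$X = 13$ ($X = 8 + \left(\left(-28 - 21\right) + 54\right) = 8 + \left(-49 + 54\right) = 8 + 5 = 13$)
$X + I{\left(j \right)} 102 = 13 + \left(82 - 12\right) 102 = 13 + 70 \cdot 102 = 13 + 7140 = 7153$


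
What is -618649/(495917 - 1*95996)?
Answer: -618649/399921 ≈ -1.5469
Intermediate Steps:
-618649/(495917 - 1*95996) = -618649/(495917 - 95996) = -618649/399921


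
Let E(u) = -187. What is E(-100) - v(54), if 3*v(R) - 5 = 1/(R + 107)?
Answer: -91127/483 ≈ -188.67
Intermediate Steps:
v(R) = 5/3 + 1/(3*(107 + R)) (v(R) = 5/3 + 1/(3*(R + 107)) = 5/3 + 1/(3*(107 + R)))
E(-100) - v(54) = -187 - (536 + 5*54)/(3*(107 + 54)) = -187 - (536 + 270)/(3*161) = -187 - 806/(3*161) = -187 - 1*806/483 = -187 - 806/483 = -91127/483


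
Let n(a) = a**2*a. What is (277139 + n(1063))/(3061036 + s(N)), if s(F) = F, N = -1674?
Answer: 600717093/1529681 ≈ 392.71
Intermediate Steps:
n(a) = a**3
(277139 + n(1063))/(3061036 + s(N)) = (277139 + 1063**3)/(3061036 - 1674) = (277139 + 1201157047)/3059362 = 1201434186*(1/3059362) = 600717093/1529681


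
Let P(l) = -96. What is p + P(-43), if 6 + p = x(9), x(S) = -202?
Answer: -304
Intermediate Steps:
p = -208 (p = -6 - 202 = -208)
p + P(-43) = -208 - 96 = -304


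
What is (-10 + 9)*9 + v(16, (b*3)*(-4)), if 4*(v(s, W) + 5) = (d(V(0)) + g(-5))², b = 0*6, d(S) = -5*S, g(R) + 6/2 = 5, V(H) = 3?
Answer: 113/4 ≈ 28.250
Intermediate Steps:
g(R) = 2 (g(R) = -3 + 5 = 2)
b = 0
v(s, W) = 149/4 (v(s, W) = -5 + (-5*3 + 2)²/4 = -5 + (-15 + 2)²/4 = -5 + (¼)*(-13)² = -5 + (¼)*169 = -5 + 169/4 = 149/4)
(-10 + 9)*9 + v(16, (b*3)*(-4)) = (-10 + 9)*9 + 149/4 = -1*9 + 149/4 = -9 + 149/4 = 113/4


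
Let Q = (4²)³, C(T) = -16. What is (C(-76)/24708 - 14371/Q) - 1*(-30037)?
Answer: 759877110653/25300992 ≈ 30034.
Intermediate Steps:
Q = 4096 (Q = 16³ = 4096)
(C(-76)/24708 - 14371/Q) - 1*(-30037) = (-16/24708 - 14371/4096) - 1*(-30037) = (-16*1/24708 - 14371*1/4096) + 30037 = (-4/6177 - 14371/4096) + 30037 = -88786051/25300992 + 30037 = 759877110653/25300992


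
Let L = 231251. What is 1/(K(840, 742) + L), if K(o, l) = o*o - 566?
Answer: 1/936285 ≈ 1.0681e-6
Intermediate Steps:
K(o, l) = -566 + o**2 (K(o, l) = o**2 - 566 = -566 + o**2)
1/(K(840, 742) + L) = 1/((-566 + 840**2) + 231251) = 1/((-566 + 705600) + 231251) = 1/(705034 + 231251) = 1/936285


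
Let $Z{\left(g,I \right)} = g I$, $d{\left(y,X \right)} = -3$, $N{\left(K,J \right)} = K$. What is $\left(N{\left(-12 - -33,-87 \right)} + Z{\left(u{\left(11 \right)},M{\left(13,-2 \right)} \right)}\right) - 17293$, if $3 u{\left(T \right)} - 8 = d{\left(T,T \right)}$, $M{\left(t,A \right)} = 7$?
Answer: $- \frac{51781}{3} \approx -17260.0$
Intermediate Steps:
$u{\left(T \right)} = \frac{5}{3}$ ($u{\left(T \right)} = \frac{8}{3} + \frac{1}{3} \left(-3\right) = \frac{8}{3} - 1 = \frac{5}{3}$)
$Z{\left(g,I \right)} = I g$
$\left(N{\left(-12 - -33,-87 \right)} + Z{\left(u{\left(11 \right)},M{\left(13,-2 \right)} \right)}\right) - 17293 = \left(\left(-12 - -33\right) + 7 \cdot \frac{5}{3}\right) - 17293 = \left(\left(-12 + 33\right) + \frac{35}{3}\right) - 17293 = \left(21 + \frac{35}{3}\right) - 17293 = \frac{98}{3} - 17293 = - \frac{51781}{3}$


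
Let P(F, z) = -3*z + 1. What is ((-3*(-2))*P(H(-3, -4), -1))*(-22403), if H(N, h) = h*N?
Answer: -537672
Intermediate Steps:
H(N, h) = N*h
P(F, z) = 1 - 3*z
((-3*(-2))*P(H(-3, -4), -1))*(-22403) = ((-3*(-2))*(1 - 3*(-1)))*(-22403) = (6*(1 + 3))*(-22403) = (6*4)*(-22403) = 24*(-22403) = -537672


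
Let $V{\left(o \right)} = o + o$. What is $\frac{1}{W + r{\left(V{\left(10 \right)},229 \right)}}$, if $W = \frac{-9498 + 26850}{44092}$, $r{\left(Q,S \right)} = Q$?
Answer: $\frac{11023}{224798} \approx 0.049035$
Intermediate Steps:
$V{\left(o \right)} = 2 o$
$W = \frac{4338}{11023}$ ($W = 17352 \cdot \frac{1}{44092} = \frac{4338}{11023} \approx 0.39354$)
$\frac{1}{W + r{\left(V{\left(10 \right)},229 \right)}} = \frac{1}{\frac{4338}{11023} + 2 \cdot 10} = \frac{1}{\frac{4338}{11023} + 20} = \frac{1}{\frac{224798}{11023}} = \frac{11023}{224798}$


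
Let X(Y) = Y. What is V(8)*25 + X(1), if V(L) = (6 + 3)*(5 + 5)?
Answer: 2251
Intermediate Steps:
V(L) = 90 (V(L) = 9*10 = 90)
V(8)*25 + X(1) = 90*25 + 1 = 2250 + 1 = 2251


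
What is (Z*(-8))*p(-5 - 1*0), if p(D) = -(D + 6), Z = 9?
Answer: 72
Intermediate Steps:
p(D) = -6 - D (p(D) = -(6 + D) = -6 - D)
(Z*(-8))*p(-5 - 1*0) = (9*(-8))*(-6 - (-5 - 1*0)) = -72*(-6 - (-5 + 0)) = -72*(-6 - 1*(-5)) = -72*(-6 + 5) = -72*(-1) = 72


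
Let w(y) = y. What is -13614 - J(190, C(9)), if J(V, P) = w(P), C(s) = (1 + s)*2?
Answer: -13634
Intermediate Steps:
C(s) = 2 + 2*s
J(V, P) = P
-13614 - J(190, C(9)) = -13614 - (2 + 2*9) = -13614 - (2 + 18) = -13614 - 1*20 = -13614 - 20 = -13634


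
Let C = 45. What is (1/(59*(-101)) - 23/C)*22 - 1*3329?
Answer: -895704239/268155 ≈ -3340.3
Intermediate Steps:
(1/(59*(-101)) - 23/C)*22 - 1*3329 = (1/(59*(-101)) - 23/45)*22 - 1*3329 = ((1/59)*(-1/101) - 23*1/45)*22 - 3329 = (-1/5959 - 23/45)*22 - 3329 = -137102/268155*22 - 3329 = -3016244/268155 - 3329 = -895704239/268155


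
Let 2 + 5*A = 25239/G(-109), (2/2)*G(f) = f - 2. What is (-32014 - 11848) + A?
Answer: -8122957/185 ≈ -43908.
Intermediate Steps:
G(f) = -2 + f (G(f) = f - 2 = -2 + f)
A = -8487/185 (A = -⅖ + (25239/(-2 - 109))/5 = -⅖ + (25239/(-111))/5 = -⅖ + (25239*(-1/111))/5 = -⅖ + (⅕)*(-8413/37) = -⅖ - 8413/185 = -8487/185 ≈ -45.876)
(-32014 - 11848) + A = (-32014 - 11848) - 8487/185 = -43862 - 8487/185 = -8122957/185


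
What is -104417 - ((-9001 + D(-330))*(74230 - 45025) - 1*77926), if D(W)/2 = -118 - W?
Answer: 250464794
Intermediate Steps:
D(W) = -236 - 2*W (D(W) = 2*(-118 - W) = -236 - 2*W)
-104417 - ((-9001 + D(-330))*(74230 - 45025) - 1*77926) = -104417 - ((-9001 + (-236 - 2*(-330)))*(74230 - 45025) - 1*77926) = -104417 - ((-9001 + (-236 + 660))*29205 - 77926) = -104417 - ((-9001 + 424)*29205 - 77926) = -104417 - (-8577*29205 - 77926) = -104417 - (-250491285 - 77926) = -104417 - 1*(-250569211) = -104417 + 250569211 = 250464794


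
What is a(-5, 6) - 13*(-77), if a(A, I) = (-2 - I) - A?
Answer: 998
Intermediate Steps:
a(A, I) = -2 - A - I
a(-5, 6) - 13*(-77) = (-2 - 1*(-5) - 1*6) - 13*(-77) = (-2 + 5 - 6) + 1001 = -3 + 1001 = 998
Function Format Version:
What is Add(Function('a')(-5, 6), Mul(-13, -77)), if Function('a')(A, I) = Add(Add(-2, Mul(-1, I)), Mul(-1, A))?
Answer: 998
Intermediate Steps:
Function('a')(A, I) = Add(-2, Mul(-1, A), Mul(-1, I))
Add(Function('a')(-5, 6), Mul(-13, -77)) = Add(Add(-2, Mul(-1, -5), Mul(-1, 6)), Mul(-13, -77)) = Add(Add(-2, 5, -6), 1001) = Add(-3, 1001) = 998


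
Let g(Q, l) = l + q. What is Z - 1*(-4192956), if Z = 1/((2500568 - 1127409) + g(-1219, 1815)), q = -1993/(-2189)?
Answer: 12620043159165713/3009820079 ≈ 4.1930e+6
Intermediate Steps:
q = 1993/2189 (q = -1993*(-1/2189) = 1993/2189 ≈ 0.91046)
g(Q, l) = 1993/2189 + l (g(Q, l) = l + 1993/2189 = 1993/2189 + l)
Z = 2189/3009820079 (Z = 1/((2500568 - 1127409) + (1993/2189 + 1815)) = 1/(1373159 + 3975028/2189) = 1/(3009820079/2189) = 2189/3009820079 ≈ 7.2729e-7)
Z - 1*(-4192956) = 2189/3009820079 - 1*(-4192956) = 2189/3009820079 + 4192956 = 12620043159165713/3009820079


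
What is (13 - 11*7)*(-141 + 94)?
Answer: 3008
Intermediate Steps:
(13 - 11*7)*(-141 + 94) = (13 - 1*77)*(-47) = (13 - 77)*(-47) = -64*(-47) = 3008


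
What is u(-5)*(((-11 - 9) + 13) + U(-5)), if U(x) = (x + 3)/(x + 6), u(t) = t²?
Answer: -225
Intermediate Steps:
U(x) = (3 + x)/(6 + x)
u(-5)*(((-11 - 9) + 13) + U(-5)) = (-5)²*(((-11 - 9) + 13) + (3 - 5)/(6 - 5)) = 25*((-20 + 13) - 2/1) = 25*(-7 + 1*(-2)) = 25*(-7 - 2) = 25*(-9) = -225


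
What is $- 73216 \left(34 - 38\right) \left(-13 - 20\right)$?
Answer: $-9664512$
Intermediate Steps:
$- 73216 \left(34 - 38\right) \left(-13 - 20\right) = - 73216 \left(\left(-4\right) \left(-33\right)\right) = \left(-73216\right) 132 = -9664512$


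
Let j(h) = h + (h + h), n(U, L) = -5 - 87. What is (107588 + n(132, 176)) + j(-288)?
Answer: 106632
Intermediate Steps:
n(U, L) = -92
j(h) = 3*h (j(h) = h + 2*h = 3*h)
(107588 + n(132, 176)) + j(-288) = (107588 - 92) + 3*(-288) = 107496 - 864 = 106632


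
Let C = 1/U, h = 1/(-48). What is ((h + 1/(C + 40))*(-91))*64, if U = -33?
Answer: -96460/3957 ≈ -24.377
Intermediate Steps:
h = -1/48 ≈ -0.020833
C = -1/33 (C = 1/(-33) = -1/33 ≈ -0.030303)
((h + 1/(C + 40))*(-91))*64 = ((-1/48 + 1/(-1/33 + 40))*(-91))*64 = ((-1/48 + 1/(1319/33))*(-91))*64 = ((-1/48 + 33/1319)*(-91))*64 = ((265/63312)*(-91))*64 = -24115/63312*64 = -96460/3957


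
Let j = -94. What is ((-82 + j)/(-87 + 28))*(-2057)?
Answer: -362032/59 ≈ -6136.1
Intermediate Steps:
((-82 + j)/(-87 + 28))*(-2057) = ((-82 - 94)/(-87 + 28))*(-2057) = -176/(-59)*(-2057) = -176*(-1/59)*(-2057) = (176/59)*(-2057) = -362032/59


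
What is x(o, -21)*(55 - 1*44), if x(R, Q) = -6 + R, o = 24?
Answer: 198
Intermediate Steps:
x(o, -21)*(55 - 1*44) = (-6 + 24)*(55 - 1*44) = 18*(55 - 44) = 18*11 = 198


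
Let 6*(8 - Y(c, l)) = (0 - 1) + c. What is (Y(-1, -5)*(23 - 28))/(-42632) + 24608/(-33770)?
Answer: -1571521759/2159523960 ≈ -0.72772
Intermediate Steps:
Y(c, l) = 49/6 - c/6 (Y(c, l) = 8 - ((0 - 1) + c)/6 = 8 - (-1 + c)/6 = 8 + (⅙ - c/6) = 49/6 - c/6)
(Y(-1, -5)*(23 - 28))/(-42632) + 24608/(-33770) = ((49/6 - ⅙*(-1))*(23 - 28))/(-42632) + 24608/(-33770) = ((49/6 + ⅙)*(-5))*(-1/42632) + 24608*(-1/33770) = ((25/3)*(-5))*(-1/42632) - 12304/16885 = -125/3*(-1/42632) - 12304/16885 = 125/127896 - 12304/16885 = -1571521759/2159523960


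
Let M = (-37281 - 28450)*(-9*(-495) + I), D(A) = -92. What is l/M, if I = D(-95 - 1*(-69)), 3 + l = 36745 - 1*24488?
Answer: -12254/286784353 ≈ -4.2729e-5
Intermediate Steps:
l = 12254 (l = -3 + (36745 - 1*24488) = -3 + (36745 - 24488) = -3 + 12257 = 12254)
I = -92
M = -286784353 (M = (-37281 - 28450)*(-9*(-495) - 92) = -65731*(4455 - 92) = -65731*4363 = -286784353)
l/M = 12254/(-286784353) = 12254*(-1/286784353) = -12254/286784353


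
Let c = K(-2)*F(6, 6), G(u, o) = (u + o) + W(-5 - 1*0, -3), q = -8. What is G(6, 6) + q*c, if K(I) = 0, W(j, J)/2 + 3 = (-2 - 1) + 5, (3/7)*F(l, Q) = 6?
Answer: 10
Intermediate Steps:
F(l, Q) = 14 (F(l, Q) = (7/3)*6 = 14)
W(j, J) = -2 (W(j, J) = -6 + 2*((-2 - 1) + 5) = -6 + 2*(-3 + 5) = -6 + 2*2 = -6 + 4 = -2)
G(u, o) = -2 + o + u (G(u, o) = (u + o) - 2 = (o + u) - 2 = -2 + o + u)
c = 0 (c = 0*14 = 0)
G(6, 6) + q*c = (-2 + 6 + 6) - 8*0 = 10 + 0 = 10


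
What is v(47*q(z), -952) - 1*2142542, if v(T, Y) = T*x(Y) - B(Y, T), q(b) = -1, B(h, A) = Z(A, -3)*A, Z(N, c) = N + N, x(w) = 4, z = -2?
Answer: -2147148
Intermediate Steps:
Z(N, c) = 2*N
B(h, A) = 2*A² (B(h, A) = (2*A)*A = 2*A²)
v(T, Y) = -2*T² + 4*T (v(T, Y) = T*4 - 2*T² = 4*T - 2*T² = -2*T² + 4*T)
v(47*q(z), -952) - 1*2142542 = 2*(47*(-1))*(2 - 47*(-1)) - 1*2142542 = 2*(-47)*(2 - 1*(-47)) - 2142542 = 2*(-47)*(2 + 47) - 2142542 = 2*(-47)*49 - 2142542 = -4606 - 2142542 = -2147148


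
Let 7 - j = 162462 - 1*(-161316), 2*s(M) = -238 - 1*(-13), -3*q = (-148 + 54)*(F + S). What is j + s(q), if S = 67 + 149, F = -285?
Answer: -647767/2 ≈ -3.2388e+5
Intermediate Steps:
S = 216
q = -2162 (q = -(-148 + 54)*(-285 + 216)/3 = -(-94)*(-69)/3 = -1/3*6486 = -2162)
s(M) = -225/2 (s(M) = (-238 - 1*(-13))/2 = (-238 + 13)/2 = (1/2)*(-225) = -225/2)
j = -323771 (j = 7 - (162462 - 1*(-161316)) = 7 - (162462 + 161316) = 7 - 1*323778 = 7 - 323778 = -323771)
j + s(q) = -323771 - 225/2 = -647767/2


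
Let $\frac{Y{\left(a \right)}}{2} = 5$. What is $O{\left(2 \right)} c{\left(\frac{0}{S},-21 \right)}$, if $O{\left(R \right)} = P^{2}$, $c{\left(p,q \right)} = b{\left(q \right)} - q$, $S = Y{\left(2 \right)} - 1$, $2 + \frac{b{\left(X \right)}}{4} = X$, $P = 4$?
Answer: $-1136$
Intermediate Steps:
$Y{\left(a \right)} = 10$ ($Y{\left(a \right)} = 2 \cdot 5 = 10$)
$b{\left(X \right)} = -8 + 4 X$
$S = 9$ ($S = 10 - 1 = 9$)
$c{\left(p,q \right)} = -8 + 3 q$ ($c{\left(p,q \right)} = \left(-8 + 4 q\right) - q = -8 + 3 q$)
$O{\left(R \right)} = 16$ ($O{\left(R \right)} = 4^{2} = 16$)
$O{\left(2 \right)} c{\left(\frac{0}{S},-21 \right)} = 16 \left(-8 + 3 \left(-21\right)\right) = 16 \left(-8 - 63\right) = 16 \left(-71\right) = -1136$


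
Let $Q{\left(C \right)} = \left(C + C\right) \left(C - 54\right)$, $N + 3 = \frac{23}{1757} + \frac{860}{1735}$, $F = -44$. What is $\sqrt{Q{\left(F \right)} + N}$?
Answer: $\frac{2 \sqrt{801171986394269}}{609679} \approx 92.852$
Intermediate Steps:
$N = - \frac{1518852}{609679}$ ($N = -3 + \left(\frac{23}{1757} + \frac{860}{1735}\right) = -3 + \left(23 \cdot \frac{1}{1757} + 860 \cdot \frac{1}{1735}\right) = -3 + \left(\frac{23}{1757} + \frac{172}{347}\right) = -3 + \frac{310185}{609679} = - \frac{1518852}{609679} \approx -2.4912$)
$Q{\left(C \right)} = 2 C \left(-54 + C\right)$
$\sqrt{Q{\left(F \right)} + N} = \sqrt{2 \left(-44\right) \left(-54 - 44\right) - \frac{1518852}{609679}} = \sqrt{2 \left(-44\right) \left(-98\right) - \frac{1518852}{609679}} = \sqrt{8624 - \frac{1518852}{609679}} = \sqrt{\frac{5256352844}{609679}} = \frac{2 \sqrt{801171986394269}}{609679}$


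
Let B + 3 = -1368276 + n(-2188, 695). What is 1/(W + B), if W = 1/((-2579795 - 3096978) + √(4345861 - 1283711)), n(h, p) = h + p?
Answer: -6305989736329564623/8637768173112731233448207 + 5*√122486/60464377211789118634137449 ≈ -7.3005e-7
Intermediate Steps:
B = -1369772 (B = -3 + (-1368276 + (-2188 + 695)) = -3 + (-1368276 - 1493) = -3 - 1369769 = -1369772)
W = 1/(-5676773 + 5*√122486) (W = 1/(-5676773 + √3062150) = 1/(-5676773 + 5*√122486) ≈ -1.7621e-7)
1/(W + B) = 1/((-5676773/32225748631379 - 5*√122486/32225748631379) - 1369772) = 1/(-44141928154306952361/32225748631379 - 5*√122486/32225748631379)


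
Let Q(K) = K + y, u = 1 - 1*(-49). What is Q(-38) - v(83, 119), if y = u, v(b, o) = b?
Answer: -71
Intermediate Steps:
u = 50 (u = 1 + 49 = 50)
y = 50
Q(K) = 50 + K (Q(K) = K + 50 = 50 + K)
Q(-38) - v(83, 119) = (50 - 38) - 1*83 = 12 - 83 = -71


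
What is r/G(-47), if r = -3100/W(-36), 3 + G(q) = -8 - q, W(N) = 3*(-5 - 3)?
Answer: 775/216 ≈ 3.5880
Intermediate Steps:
W(N) = -24 (W(N) = 3*(-8) = -24)
G(q) = -11 - q (G(q) = -3 + (-8 - q) = -11 - q)
r = 775/6 (r = -3100/(-24) = -3100*(-1/24) = 775/6 ≈ 129.17)
r/G(-47) = 775/(6*(-11 - 1*(-47))) = 775/(6*(-11 + 47)) = (775/6)/36 = (775/6)*(1/36) = 775/216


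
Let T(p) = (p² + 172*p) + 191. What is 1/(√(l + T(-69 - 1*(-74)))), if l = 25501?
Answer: √2953/8859 ≈ 0.0061340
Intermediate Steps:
T(p) = 191 + p² + 172*p
1/(√(l + T(-69 - 1*(-74)))) = 1/(√(25501 + (191 + (-69 - 1*(-74))² + 172*(-69 - 1*(-74))))) = 1/(√(25501 + (191 + (-69 + 74)² + 172*(-69 + 74)))) = 1/(√(25501 + (191 + 5² + 172*5))) = 1/(√(25501 + (191 + 25 + 860))) = 1/(√(25501 + 1076)) = 1/(√26577) = 1/(3*√2953) = √2953/8859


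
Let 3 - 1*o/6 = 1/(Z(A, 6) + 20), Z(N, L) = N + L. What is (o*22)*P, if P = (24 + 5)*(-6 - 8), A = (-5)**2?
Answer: -2715328/17 ≈ -1.5973e+5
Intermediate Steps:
A = 25
Z(N, L) = L + N
o = 304/17 (o = 18 - 6/((6 + 25) + 20) = 18 - 6/(31 + 20) = 18 - 6/51 = 18 - 6*1/51 = 18 - 2/17 = 304/17 ≈ 17.882)
P = -406 (P = 29*(-14) = -406)
(o*22)*P = ((304/17)*22)*(-406) = (6688/17)*(-406) = -2715328/17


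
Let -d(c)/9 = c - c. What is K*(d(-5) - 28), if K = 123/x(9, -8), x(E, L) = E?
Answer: -1148/3 ≈ -382.67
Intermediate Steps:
d(c) = 0 (d(c) = -9*(c - c) = -9*0 = 0)
K = 41/3 (K = 123/9 = 123*(1/9) = 41/3 ≈ 13.667)
K*(d(-5) - 28) = 41*(0 - 28)/3 = (41/3)*(-28) = -1148/3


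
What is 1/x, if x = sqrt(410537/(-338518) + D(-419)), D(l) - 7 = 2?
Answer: sqrt(35695030510)/527225 ≈ 0.35835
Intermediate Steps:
D(l) = 9 (D(l) = 7 + 2 = 9)
x = 5*sqrt(35695030510)/338518 (x = sqrt(410537/(-338518) + 9) = sqrt(410537*(-1/338518) + 9) = sqrt(-410537/338518 + 9) = sqrt(2636125/338518) = 5*sqrt(35695030510)/338518 ≈ 2.7906)
1/x = 1/(5*sqrt(35695030510)/338518) = sqrt(35695030510)/527225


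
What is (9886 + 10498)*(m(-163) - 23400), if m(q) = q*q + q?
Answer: 61274304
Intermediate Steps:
m(q) = q + q² (m(q) = q² + q = q + q²)
(9886 + 10498)*(m(-163) - 23400) = (9886 + 10498)*(-163*(1 - 163) - 23400) = 20384*(-163*(-162) - 23400) = 20384*(26406 - 23400) = 20384*3006 = 61274304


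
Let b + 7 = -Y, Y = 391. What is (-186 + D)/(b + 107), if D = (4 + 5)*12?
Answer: 26/97 ≈ 0.26804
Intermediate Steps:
b = -398 (b = -7 - 1*391 = -7 - 391 = -398)
D = 108 (D = 9*12 = 108)
(-186 + D)/(b + 107) = (-186 + 108)/(-398 + 107) = -78/(-291) = -78*(-1/291) = 26/97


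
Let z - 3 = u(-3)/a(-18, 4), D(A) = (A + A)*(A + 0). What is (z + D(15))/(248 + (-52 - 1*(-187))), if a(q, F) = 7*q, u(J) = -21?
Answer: 2719/2298 ≈ 1.1832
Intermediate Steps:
D(A) = 2*A**2 (D(A) = (2*A)*A = 2*A**2)
z = 19/6 (z = 3 - 21/(7*(-18)) = 3 - 21/(-126) = 3 - 21*(-1/126) = 3 + 1/6 = 19/6 ≈ 3.1667)
(z + D(15))/(248 + (-52 - 1*(-187))) = (19/6 + 2*15**2)/(248 + (-52 - 1*(-187))) = (19/6 + 2*225)/(248 + (-52 + 187)) = (19/6 + 450)/(248 + 135) = (2719/6)/383 = (2719/6)*(1/383) = 2719/2298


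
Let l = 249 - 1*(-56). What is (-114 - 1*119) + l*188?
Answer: 57107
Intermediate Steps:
l = 305 (l = 249 + 56 = 305)
(-114 - 1*119) + l*188 = (-114 - 1*119) + 305*188 = (-114 - 119) + 57340 = -233 + 57340 = 57107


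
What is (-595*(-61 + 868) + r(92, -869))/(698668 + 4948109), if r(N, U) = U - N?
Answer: -481126/5646777 ≈ -0.085204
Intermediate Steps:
(-595*(-61 + 868) + r(92, -869))/(698668 + 4948109) = (-595*(-61 + 868) + (-869 - 1*92))/(698668 + 4948109) = (-595*807 + (-869 - 92))/5646777 = (-480165 - 961)*(1/5646777) = -481126*1/5646777 = -481126/5646777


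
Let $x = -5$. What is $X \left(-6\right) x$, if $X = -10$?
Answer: $-300$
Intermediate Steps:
$X \left(-6\right) x = \left(-10\right) \left(-6\right) \left(-5\right) = 60 \left(-5\right) = -300$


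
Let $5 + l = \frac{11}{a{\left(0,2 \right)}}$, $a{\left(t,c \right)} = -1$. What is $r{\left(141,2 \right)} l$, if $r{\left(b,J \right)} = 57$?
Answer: $-912$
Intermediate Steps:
$l = -16$ ($l = -5 + \frac{11}{-1} = -5 + 11 \left(-1\right) = -5 - 11 = -16$)
$r{\left(141,2 \right)} l = 57 \left(-16\right) = -912$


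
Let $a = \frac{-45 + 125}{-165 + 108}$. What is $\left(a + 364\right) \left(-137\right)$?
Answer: $- \frac{2831516}{57} \approx -49676.0$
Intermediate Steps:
$a = - \frac{80}{57}$ ($a = \frac{80}{-57} = 80 \left(- \frac{1}{57}\right) = - \frac{80}{57} \approx -1.4035$)
$\left(a + 364\right) \left(-137\right) = \left(- \frac{80}{57} + 364\right) \left(-137\right) = \frac{20668}{57} \left(-137\right) = - \frac{2831516}{57}$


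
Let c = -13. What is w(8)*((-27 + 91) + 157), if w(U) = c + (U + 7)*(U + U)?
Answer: 50167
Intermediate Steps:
w(U) = -13 + 2*U*(7 + U) (w(U) = -13 + (U + 7)*(U + U) = -13 + (7 + U)*(2*U) = -13 + 2*U*(7 + U))
w(8)*((-27 + 91) + 157) = (-13 + 2*8² + 14*8)*((-27 + 91) + 157) = (-13 + 2*64 + 112)*(64 + 157) = (-13 + 128 + 112)*221 = 227*221 = 50167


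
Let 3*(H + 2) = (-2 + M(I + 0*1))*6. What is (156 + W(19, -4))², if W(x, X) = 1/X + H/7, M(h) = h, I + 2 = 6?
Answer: 19088161/784 ≈ 24347.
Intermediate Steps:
I = 4 (I = -2 + 6 = 4)
H = 2 (H = -2 + ((-2 + (4 + 0*1))*6)/3 = -2 + ((-2 + (4 + 0))*6)/3 = -2 + ((-2 + 4)*6)/3 = -2 + (2*6)/3 = -2 + (⅓)*12 = -2 + 4 = 2)
W(x, X) = 2/7 + 1/X (W(x, X) = 1/X + 2/7 = 2/7 + 1/X)
(156 + W(19, -4))² = (156 + (2/7 + 1/(-4)))² = (156 + (2/7 - ¼))² = (156 + 1/28)² = (4369/28)² = 19088161/784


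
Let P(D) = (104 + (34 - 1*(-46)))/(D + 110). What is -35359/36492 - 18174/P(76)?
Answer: -15420343643/839316 ≈ -18373.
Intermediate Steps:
P(D) = 184/(110 + D) (P(D) = (104 + (34 + 46))/(110 + D) = (104 + 80)/(110 + D) = 184/(110 + D))
-35359/36492 - 18174/P(76) = -35359/36492 - 18174/(184/(110 + 76)) = -35359*1/36492 - 18174/(184/186) = -35359/36492 - 18174/(184*(1/186)) = -35359/36492 - 18174/92/93 = -35359/36492 - 18174*93/92 = -35359/36492 - 845091/46 = -15420343643/839316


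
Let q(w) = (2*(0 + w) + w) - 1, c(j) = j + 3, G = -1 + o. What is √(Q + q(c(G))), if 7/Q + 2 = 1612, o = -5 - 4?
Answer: I*√1163570/230 ≈ 4.6899*I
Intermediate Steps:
o = -9
Q = 1/230 (Q = 7/(-2 + 1612) = 7/1610 = 7*(1/1610) = 1/230 ≈ 0.0043478)
G = -10 (G = -1 - 9 = -10)
c(j) = 3 + j
q(w) = -1 + 3*w (q(w) = (2*w + w) - 1 = 3*w - 1 = -1 + 3*w)
√(Q + q(c(G))) = √(1/230 + (-1 + 3*(3 - 10))) = √(1/230 + (-1 + 3*(-7))) = √(1/230 + (-1 - 21)) = √(1/230 - 22) = √(-5059/230) = I*√1163570/230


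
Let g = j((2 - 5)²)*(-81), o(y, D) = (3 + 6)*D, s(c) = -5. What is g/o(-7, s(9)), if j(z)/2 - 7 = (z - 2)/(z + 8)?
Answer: 2268/85 ≈ 26.682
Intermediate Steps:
j(z) = 14 + 2*(-2 + z)/(8 + z) (j(z) = 14 + 2*((z - 2)/(z + 8)) = 14 + 2*((-2 + z)/(8 + z)) = 14 + 2*(-2 + z)/(8 + z))
o(y, D) = 9*D
g = -20412/17 (g = (4*(27 + 4*(2 - 5)²)/(8 + (2 - 5)²))*(-81) = (4*(27 + 4*(-3)²)/(8 + (-3)²))*(-81) = (4*(27 + 4*9)/(8 + 9))*(-81) = (4*(27 + 36)/17)*(-81) = (4*(1/17)*63)*(-81) = (252/17)*(-81) = -20412/17 ≈ -1200.7)
g/o(-7, s(9)) = -20412/(17*(9*(-5))) = -20412/17/(-45) = -20412/17*(-1/45) = 2268/85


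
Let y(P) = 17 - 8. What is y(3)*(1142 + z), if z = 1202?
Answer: 21096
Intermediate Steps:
y(P) = 9
y(3)*(1142 + z) = 9*(1142 + 1202) = 9*2344 = 21096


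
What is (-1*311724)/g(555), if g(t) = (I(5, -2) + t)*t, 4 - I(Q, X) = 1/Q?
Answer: -51954/51689 ≈ -1.0051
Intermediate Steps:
I(Q, X) = 4 - 1/Q
g(t) = t*(19/5 + t) (g(t) = ((4 - 1/5) + t)*t = ((4 - 1*⅕) + t)*t = ((4 - ⅕) + t)*t = (19/5 + t)*t = t*(19/5 + t))
(-1*311724)/g(555) = (-1*311724)/(((⅕)*555*(19 + 5*555))) = -311724*1/(111*(19 + 2775)) = -311724/((⅕)*555*2794) = -311724/310134 = -311724*1/310134 = -51954/51689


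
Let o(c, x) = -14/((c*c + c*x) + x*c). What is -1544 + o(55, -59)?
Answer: -764278/495 ≈ -1544.0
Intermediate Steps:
o(c, x) = -14/(c**2 + 2*c*x) (o(c, x) = -14/((c**2 + c*x) + c*x) = -14/(c**2 + 2*c*x))
-1544 + o(55, -59) = -1544 - 14/(55*(55 + 2*(-59))) = -1544 - 14*1/55/(55 - 118) = -1544 - 14*1/55/(-63) = -1544 - 14*1/55*(-1/63) = -1544 + 2/495 = -764278/495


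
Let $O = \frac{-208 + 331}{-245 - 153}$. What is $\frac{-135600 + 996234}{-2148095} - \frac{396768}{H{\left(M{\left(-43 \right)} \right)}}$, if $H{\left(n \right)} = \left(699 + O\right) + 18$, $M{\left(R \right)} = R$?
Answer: $- \frac{324220670386}{585223555} \approx -554.01$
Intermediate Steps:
$O = - \frac{123}{398}$ ($O = \frac{123}{-398} = 123 \left(- \frac{1}{398}\right) = - \frac{123}{398} \approx -0.30905$)
$H{\left(n \right)} = \frac{285243}{398}$ ($H{\left(n \right)} = \left(699 - \frac{123}{398}\right) + 18 = \frac{278079}{398} + 18 = \frac{285243}{398}$)
$\frac{-135600 + 996234}{-2148095} - \frac{396768}{H{\left(M{\left(-43 \right)} \right)}} = \frac{-135600 + 996234}{-2148095} - \frac{396768}{\frac{285243}{398}} = 860634 \left(- \frac{1}{2148095}\right) - \frac{52637888}{95081} = - \frac{2466}{6155} - \frac{52637888}{95081} = - \frac{324220670386}{585223555}$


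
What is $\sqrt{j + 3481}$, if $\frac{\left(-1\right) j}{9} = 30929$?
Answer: $8 i \sqrt{4295} \approx 524.29 i$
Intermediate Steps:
$j = -278361$ ($j = \left(-9\right) 30929 = -278361$)
$\sqrt{j + 3481} = \sqrt{-278361 + 3481} = \sqrt{-274880} = 8 i \sqrt{4295}$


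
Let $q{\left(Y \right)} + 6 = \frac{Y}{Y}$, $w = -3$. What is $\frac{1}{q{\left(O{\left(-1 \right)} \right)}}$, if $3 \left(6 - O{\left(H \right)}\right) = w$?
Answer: $- \frac{1}{5} \approx -0.2$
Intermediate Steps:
$O{\left(H \right)} = 7$ ($O{\left(H \right)} = 6 - -1 = 6 + 1 = 7$)
$q{\left(Y \right)} = -5$ ($q{\left(Y \right)} = -6 + \frac{Y}{Y} = -6 + 1 = -5$)
$\frac{1}{q{\left(O{\left(-1 \right)} \right)}} = \frac{1}{-5} = - \frac{1}{5}$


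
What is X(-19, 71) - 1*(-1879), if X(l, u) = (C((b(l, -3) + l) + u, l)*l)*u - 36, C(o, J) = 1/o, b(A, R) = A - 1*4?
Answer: 52098/29 ≈ 1796.5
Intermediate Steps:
b(A, R) = -4 + A (b(A, R) = A - 4 = -4 + A)
X(l, u) = -36 + l*u/(-4 + u + 2*l) (X(l, u) = (l/(((-4 + l) + l) + u))*u - 36 = (l/((-4 + 2*l) + u))*u - 36 = (l/(-4 + u + 2*l))*u - 36 = l*u/(-4 + u + 2*l) - 36 = -36 + l*u/(-4 + u + 2*l))
X(-19, 71) - 1*(-1879) = (144 - 72*(-19) - 36*71 - 19*71)/(-4 + 71 + 2*(-19)) - 1*(-1879) = (144 + 1368 - 2556 - 1349)/(-4 + 71 - 38) + 1879 = -2393/29 + 1879 = 52098/29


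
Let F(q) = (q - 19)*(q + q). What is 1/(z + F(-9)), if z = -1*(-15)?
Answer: 1/519 ≈ 0.0019268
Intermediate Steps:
F(q) = 2*q*(-19 + q) (F(q) = (-19 + q)*(2*q) = 2*q*(-19 + q))
z = 15
1/(z + F(-9)) = 1/(15 + 2*(-9)*(-19 - 9)) = 1/(15 + 2*(-9)*(-28)) = 1/(15 + 504) = 1/519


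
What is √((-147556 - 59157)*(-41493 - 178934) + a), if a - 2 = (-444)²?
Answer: √45565323589 ≈ 2.1346e+5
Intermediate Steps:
a = 197138 (a = 2 + (-444)² = 2 + 197136 = 197138)
√((-147556 - 59157)*(-41493 - 178934) + a) = √((-147556 - 59157)*(-41493 - 178934) + 197138) = √(-206713*(-220427) + 197138) = √(45565126451 + 197138) = √45565323589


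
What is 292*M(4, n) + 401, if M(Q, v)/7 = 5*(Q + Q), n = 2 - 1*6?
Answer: 82161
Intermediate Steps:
n = -4 (n = 2 - 6 = -4)
M(Q, v) = 70*Q (M(Q, v) = 7*(5*(Q + Q)) = 7*(5*(2*Q)) = 7*(10*Q) = 70*Q)
292*M(4, n) + 401 = 292*(70*4) + 401 = 292*280 + 401 = 81760 + 401 = 82161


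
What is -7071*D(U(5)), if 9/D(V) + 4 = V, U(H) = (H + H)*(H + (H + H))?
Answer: -63639/146 ≈ -435.88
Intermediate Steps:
U(H) = 6*H² (U(H) = (2*H)*(H + 2*H) = (2*H)*(3*H) = 6*H²)
D(V) = 9/(-4 + V)
-7071*D(U(5)) = -63639/(-4 + 6*5²) = -63639/(-4 + 6*25) = -63639/(-4 + 150) = -63639/146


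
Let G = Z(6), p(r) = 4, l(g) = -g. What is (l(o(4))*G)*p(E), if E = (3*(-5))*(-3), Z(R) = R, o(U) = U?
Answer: -96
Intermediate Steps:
E = 45 (E = -15*(-3) = 45)
G = 6
(l(o(4))*G)*p(E) = (-1*4*6)*4 = -4*6*4 = -24*4 = -96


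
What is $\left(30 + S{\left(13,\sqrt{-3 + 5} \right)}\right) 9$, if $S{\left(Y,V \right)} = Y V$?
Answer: $270 + 117 \sqrt{2} \approx 435.46$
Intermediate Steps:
$S{\left(Y,V \right)} = V Y$
$\left(30 + S{\left(13,\sqrt{-3 + 5} \right)}\right) 9 = \left(30 + \sqrt{-3 + 5} \cdot 13\right) 9 = \left(30 + \sqrt{2} \cdot 13\right) 9 = \left(30 + 13 \sqrt{2}\right) 9 = 270 + 117 \sqrt{2}$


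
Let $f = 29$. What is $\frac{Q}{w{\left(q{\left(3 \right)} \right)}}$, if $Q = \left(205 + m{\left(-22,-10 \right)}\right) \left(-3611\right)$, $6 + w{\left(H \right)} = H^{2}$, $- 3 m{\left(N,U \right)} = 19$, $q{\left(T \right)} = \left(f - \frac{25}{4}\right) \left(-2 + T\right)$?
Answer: $- \frac{34434496}{24555} \approx -1402.3$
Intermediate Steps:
$q{\left(T \right)} = - \frac{91}{2} + \frac{91 T}{4}$ ($q{\left(T \right)} = \left(29 - \frac{25}{4}\right) \left(-2 + T\right) = \frac{91 \left(-2 + T\right)}{4} = - \frac{91}{2} + \frac{91 T}{4}$)
$m{\left(N,U \right)} = - \frac{19}{3}$ ($m{\left(N,U \right)} = \left(- \frac{1}{3}\right) 19 = - \frac{19}{3}$)
$w{\left(H \right)} = -6 + H^{2}$
$Q = - \frac{2152156}{3}$ ($Q = \left(205 - \frac{19}{3}\right) \left(-3611\right) = \frac{596}{3} \left(-3611\right) = - \frac{2152156}{3} \approx -7.1739 \cdot 10^{5}$)
$\frac{Q}{w{\left(q{\left(3 \right)} \right)}} = - \frac{2152156}{3 \left(-6 + \left(- \frac{91}{2} + \frac{91}{4} \cdot 3\right)^{2}\right)} = - \frac{2152156}{3 \left(-6 + \left(- \frac{91}{2} + \frac{273}{4}\right)^{2}\right)} = - \frac{2152156}{3 \left(-6 + \left(\frac{91}{4}\right)^{2}\right)} = - \frac{2152156}{3 \left(-6 + \frac{8281}{16}\right)} = - \frac{2152156}{3 \cdot \frac{8185}{16}} = \left(- \frac{2152156}{3}\right) \frac{16}{8185} = - \frac{34434496}{24555}$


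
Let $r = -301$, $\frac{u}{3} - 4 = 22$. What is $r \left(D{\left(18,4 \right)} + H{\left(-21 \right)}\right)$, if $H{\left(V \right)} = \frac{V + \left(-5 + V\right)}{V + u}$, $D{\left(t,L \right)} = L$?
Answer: $- \frac{54481}{57} \approx -955.81$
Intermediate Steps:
$u = 78$ ($u = 12 + 3 \cdot 22 = 12 + 66 = 78$)
$H{\left(V \right)} = \frac{-5 + 2 V}{78 + V}$ ($H{\left(V \right)} = \frac{V + \left(-5 + V\right)}{V + 78} = \frac{-5 + 2 V}{78 + V}$)
$r \left(D{\left(18,4 \right)} + H{\left(-21 \right)}\right) = - 301 \left(4 + \frac{-5 + 2 \left(-21\right)}{78 - 21}\right) = - 301 \left(4 + \frac{-5 - 42}{57}\right) = - 301 \left(4 + \frac{1}{57} \left(-47\right)\right) = - 301 \left(4 - \frac{47}{57}\right) = \left(-301\right) \frac{181}{57} = - \frac{54481}{57}$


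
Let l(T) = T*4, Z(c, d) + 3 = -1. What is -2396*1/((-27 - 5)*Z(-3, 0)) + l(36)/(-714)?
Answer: -72049/3808 ≈ -18.920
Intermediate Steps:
Z(c, d) = -4 (Z(c, d) = -3 - 1 = -4)
l(T) = 4*T
-2396*1/((-27 - 5)*Z(-3, 0)) + l(36)/(-714) = -2396*(-1/(4*(-27 - 5))) + (4*36)/(-714) = -2396/((-4*(-32))) + 144*(-1/714) = -2396/128 - 24/119 = -2396*1/128 - 24/119 = -599/32 - 24/119 = -72049/3808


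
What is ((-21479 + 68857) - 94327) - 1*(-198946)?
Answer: 151997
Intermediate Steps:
((-21479 + 68857) - 94327) - 1*(-198946) = (47378 - 94327) + 198946 = -46949 + 198946 = 151997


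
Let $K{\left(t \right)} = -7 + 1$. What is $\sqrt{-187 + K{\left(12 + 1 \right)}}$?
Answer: $i \sqrt{193} \approx 13.892 i$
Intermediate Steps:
$K{\left(t \right)} = -6$
$\sqrt{-187 + K{\left(12 + 1 \right)}} = \sqrt{-187 - 6} = \sqrt{-193} = i \sqrt{193}$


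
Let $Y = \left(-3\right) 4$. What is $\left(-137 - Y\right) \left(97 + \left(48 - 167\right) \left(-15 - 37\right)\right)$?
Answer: $-785625$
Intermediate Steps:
$Y = -12$
$\left(-137 - Y\right) \left(97 + \left(48 - 167\right) \left(-15 - 37\right)\right) = \left(-137 - -12\right) \left(97 + \left(48 - 167\right) \left(-15 - 37\right)\right) = \left(-137 + 12\right) \left(97 - -6188\right) = - 125 \left(97 + 6188\right) = \left(-125\right) 6285 = -785625$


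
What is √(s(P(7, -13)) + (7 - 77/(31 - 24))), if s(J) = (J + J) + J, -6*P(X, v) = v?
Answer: √10/2 ≈ 1.5811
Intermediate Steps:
P(X, v) = -v/6
s(J) = 3*J (s(J) = 2*J + J = 3*J)
√(s(P(7, -13)) + (7 - 77/(31 - 24))) = √(3*(-⅙*(-13)) + (7 - 77/(31 - 24))) = √(3*(13/6) + (7 - 77/7)) = √(13/2 + (7 - 77*⅐)) = √(13/2 + (7 - 11)) = √(13/2 - 4) = √(5/2) = √10/2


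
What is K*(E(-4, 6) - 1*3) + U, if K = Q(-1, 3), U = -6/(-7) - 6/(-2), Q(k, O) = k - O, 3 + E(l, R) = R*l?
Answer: 867/7 ≈ 123.86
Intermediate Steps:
E(l, R) = -3 + R*l
U = 27/7 (U = -6*(-1/7) - 6*(-1/2) = 6/7 + 3 = 27/7 ≈ 3.8571)
K = -4 (K = -1 - 1*3 = -1 - 3 = -4)
K*(E(-4, 6) - 1*3) + U = -4*((-3 + 6*(-4)) - 1*3) + 27/7 = -4*((-3 - 24) - 3) + 27/7 = -4*(-27 - 3) + 27/7 = -4*(-30) + 27/7 = 120 + 27/7 = 867/7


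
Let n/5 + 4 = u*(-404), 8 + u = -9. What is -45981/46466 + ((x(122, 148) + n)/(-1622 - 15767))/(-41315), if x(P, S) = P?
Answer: -33032370123863/33382407375310 ≈ -0.98951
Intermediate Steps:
u = -17 (u = -8 - 9 = -17)
n = 34320 (n = -20 + 5*(-17*(-404)) = -20 + 5*6868 = -20 + 34340 = 34320)
-45981/46466 + ((x(122, 148) + n)/(-1622 - 15767))/(-41315) = -45981/46466 + ((122 + 34320)/(-1622 - 15767))/(-41315) = -45981*1/46466 + (34442/(-17389))*(-1/41315) = -45981/46466 + (34442*(-1/17389))*(-1/41315) = -45981/46466 - 34442/17389*(-1/41315) = -45981/46466 + 34442/718426535 = -33032370123863/33382407375310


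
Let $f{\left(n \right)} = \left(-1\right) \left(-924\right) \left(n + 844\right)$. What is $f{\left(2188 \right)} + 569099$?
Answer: $3370667$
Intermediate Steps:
$f{\left(n \right)} = 779856 + 924 n$ ($f{\left(n \right)} = 924 \left(844 + n\right) = 779856 + 924 n$)
$f{\left(2188 \right)} + 569099 = \left(779856 + 924 \cdot 2188\right) + 569099 = \left(779856 + 2021712\right) + 569099 = 2801568 + 569099 = 3370667$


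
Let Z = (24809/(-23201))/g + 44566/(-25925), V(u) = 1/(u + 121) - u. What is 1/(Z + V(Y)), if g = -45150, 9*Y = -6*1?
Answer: -392148372578550/409416657705793 ≈ -0.95782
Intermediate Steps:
Y = -⅔ (Y = (-6*1)/9 = (⅑)*(-6) = -⅔ ≈ -0.66667)
V(u) = 1/(121 + u) - u
Z = -1867334506463/1086283580550 (Z = (24809/(-23201))/(-45150) + 44566/(-25925) = (24809*(-1/23201))*(-1/45150) + 44566*(-1/25925) = -24809/23201*(-1/45150) - 44566/25925 = 24809/1047525150 - 44566/25925 = -1867334506463/1086283580550 ≈ -1.7190)
1/(Z + V(Y)) = 1/(-1867334506463/1086283580550 + (1 - (-⅔)² - 121*(-⅔))/(121 - ⅔)) = 1/(-1867334506463/1086283580550 + (1 - 1*4/9 + 242/3)/(361/3)) = 1/(-1867334506463/1086283580550 + 3*(1 - 4/9 + 242/3)/361) = 1/(-1867334506463/1086283580550 + (3/361)*(731/9)) = 1/(-1867334506463/1086283580550 + 731/1083) = 1/(-409416657705793/392148372578550) = -392148372578550/409416657705793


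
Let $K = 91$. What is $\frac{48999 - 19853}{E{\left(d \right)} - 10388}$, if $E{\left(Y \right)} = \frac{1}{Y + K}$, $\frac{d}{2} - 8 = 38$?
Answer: $- \frac{410286}{146231} \approx -2.8057$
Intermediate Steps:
$d = 92$ ($d = 16 + 2 \cdot 38 = 16 + 76 = 92$)
$E{\left(Y \right)} = \frac{1}{91 + Y}$ ($E{\left(Y \right)} = \frac{1}{Y + 91} = \frac{1}{91 + Y}$)
$\frac{48999 - 19853}{E{\left(d \right)} - 10388} = \frac{48999 - 19853}{\frac{1}{91 + 92} - 10388} = \frac{29146}{\frac{1}{183} - 10388} = \frac{29146}{- \frac{1901003}{183}} = 29146 \left(- \frac{183}{1901003}\right) = - \frac{410286}{146231}$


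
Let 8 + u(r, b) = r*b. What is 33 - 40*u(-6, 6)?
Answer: 1793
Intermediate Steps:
u(r, b) = -8 + b*r (u(r, b) = -8 + r*b = -8 + b*r)
33 - 40*u(-6, 6) = 33 - 40*(-8 + 6*(-6)) = 33 - 40*(-8 - 36) = 33 - 40*(-44) = 33 + 1760 = 1793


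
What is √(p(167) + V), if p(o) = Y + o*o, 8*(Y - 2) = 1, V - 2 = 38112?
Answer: √1056082/4 ≈ 256.91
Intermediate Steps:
V = 38114 (V = 2 + 38112 = 38114)
Y = 17/8 (Y = 2 + (⅛)*1 = 2 + ⅛ = 17/8 ≈ 2.1250)
p(o) = 17/8 + o² (p(o) = 17/8 + o*o = 17/8 + o²)
√(p(167) + V) = √((17/8 + 167²) + 38114) = √((17/8 + 27889) + 38114) = √(223129/8 + 38114) = √(528041/8) = √1056082/4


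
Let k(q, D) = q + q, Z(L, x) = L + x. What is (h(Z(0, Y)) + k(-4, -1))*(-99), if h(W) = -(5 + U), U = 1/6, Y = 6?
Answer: 2607/2 ≈ 1303.5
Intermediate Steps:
U = ⅙ ≈ 0.16667
k(q, D) = 2*q
h(W) = -31/6 (h(W) = -(5 + ⅙) = -1*31/6 = -31/6)
(h(Z(0, Y)) + k(-4, -1))*(-99) = (-31/6 + 2*(-4))*(-99) = (-31/6 - 8)*(-99) = -79/6*(-99) = 2607/2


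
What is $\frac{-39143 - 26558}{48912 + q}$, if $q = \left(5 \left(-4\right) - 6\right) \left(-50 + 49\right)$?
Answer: $- \frac{65701}{48938} \approx -1.3425$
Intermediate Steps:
$q = 26$ ($q = \left(-20 - 6\right) \left(-1\right) = \left(-26\right) \left(-1\right) = 26$)
$\frac{-39143 - 26558}{48912 + q} = \frac{-39143 - 26558}{48912 + 26} = - \frac{65701}{48938}$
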